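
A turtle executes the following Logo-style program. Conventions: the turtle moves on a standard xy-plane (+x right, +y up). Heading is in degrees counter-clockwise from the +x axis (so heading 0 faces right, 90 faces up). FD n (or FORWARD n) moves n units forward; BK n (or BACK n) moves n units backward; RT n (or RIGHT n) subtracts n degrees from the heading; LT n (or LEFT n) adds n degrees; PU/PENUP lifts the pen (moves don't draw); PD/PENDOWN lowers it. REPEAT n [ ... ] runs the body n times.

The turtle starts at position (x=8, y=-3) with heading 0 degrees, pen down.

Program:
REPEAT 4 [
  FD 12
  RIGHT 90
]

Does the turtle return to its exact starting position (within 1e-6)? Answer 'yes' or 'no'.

Executing turtle program step by step:
Start: pos=(8,-3), heading=0, pen down
REPEAT 4 [
  -- iteration 1/4 --
  FD 12: (8,-3) -> (20,-3) [heading=0, draw]
  RT 90: heading 0 -> 270
  -- iteration 2/4 --
  FD 12: (20,-3) -> (20,-15) [heading=270, draw]
  RT 90: heading 270 -> 180
  -- iteration 3/4 --
  FD 12: (20,-15) -> (8,-15) [heading=180, draw]
  RT 90: heading 180 -> 90
  -- iteration 4/4 --
  FD 12: (8,-15) -> (8,-3) [heading=90, draw]
  RT 90: heading 90 -> 0
]
Final: pos=(8,-3), heading=0, 4 segment(s) drawn

Start position: (8, -3)
Final position: (8, -3)
Distance = 0; < 1e-6 -> CLOSED

Answer: yes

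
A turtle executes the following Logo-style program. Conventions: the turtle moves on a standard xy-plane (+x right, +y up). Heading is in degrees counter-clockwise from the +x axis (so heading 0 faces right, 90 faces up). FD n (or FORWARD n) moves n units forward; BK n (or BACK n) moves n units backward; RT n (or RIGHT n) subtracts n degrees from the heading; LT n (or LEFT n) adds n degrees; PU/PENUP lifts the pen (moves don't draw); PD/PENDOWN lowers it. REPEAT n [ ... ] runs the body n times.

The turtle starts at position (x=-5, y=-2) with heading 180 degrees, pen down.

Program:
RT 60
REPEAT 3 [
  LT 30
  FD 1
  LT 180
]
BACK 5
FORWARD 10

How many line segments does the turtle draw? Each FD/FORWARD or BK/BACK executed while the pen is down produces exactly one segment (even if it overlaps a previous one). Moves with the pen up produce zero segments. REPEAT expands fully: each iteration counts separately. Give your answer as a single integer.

Answer: 5

Derivation:
Executing turtle program step by step:
Start: pos=(-5,-2), heading=180, pen down
RT 60: heading 180 -> 120
REPEAT 3 [
  -- iteration 1/3 --
  LT 30: heading 120 -> 150
  FD 1: (-5,-2) -> (-5.866,-1.5) [heading=150, draw]
  LT 180: heading 150 -> 330
  -- iteration 2/3 --
  LT 30: heading 330 -> 0
  FD 1: (-5.866,-1.5) -> (-4.866,-1.5) [heading=0, draw]
  LT 180: heading 0 -> 180
  -- iteration 3/3 --
  LT 30: heading 180 -> 210
  FD 1: (-4.866,-1.5) -> (-5.732,-2) [heading=210, draw]
  LT 180: heading 210 -> 30
]
BK 5: (-5.732,-2) -> (-10.062,-4.5) [heading=30, draw]
FD 10: (-10.062,-4.5) -> (-1.402,0.5) [heading=30, draw]
Final: pos=(-1.402,0.5), heading=30, 5 segment(s) drawn
Segments drawn: 5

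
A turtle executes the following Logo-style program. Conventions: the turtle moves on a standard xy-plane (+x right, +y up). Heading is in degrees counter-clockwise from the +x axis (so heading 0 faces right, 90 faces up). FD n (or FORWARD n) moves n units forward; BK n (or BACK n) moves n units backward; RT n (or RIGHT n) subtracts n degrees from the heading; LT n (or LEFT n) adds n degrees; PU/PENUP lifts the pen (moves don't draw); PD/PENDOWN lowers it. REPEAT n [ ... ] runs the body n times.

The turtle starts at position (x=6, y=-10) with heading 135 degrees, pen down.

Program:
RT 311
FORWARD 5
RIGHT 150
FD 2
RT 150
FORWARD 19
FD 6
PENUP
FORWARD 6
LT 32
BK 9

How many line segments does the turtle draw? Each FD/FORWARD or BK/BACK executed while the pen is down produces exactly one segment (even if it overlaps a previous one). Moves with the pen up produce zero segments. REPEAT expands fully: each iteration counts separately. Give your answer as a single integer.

Answer: 4

Derivation:
Executing turtle program step by step:
Start: pos=(6,-10), heading=135, pen down
RT 311: heading 135 -> 184
FD 5: (6,-10) -> (1.012,-10.349) [heading=184, draw]
RT 150: heading 184 -> 34
FD 2: (1.012,-10.349) -> (2.67,-9.23) [heading=34, draw]
RT 150: heading 34 -> 244
FD 19: (2.67,-9.23) -> (-5.659,-26.307) [heading=244, draw]
FD 6: (-5.659,-26.307) -> (-8.289,-31.7) [heading=244, draw]
PU: pen up
FD 6: (-8.289,-31.7) -> (-10.919,-37.093) [heading=244, move]
LT 32: heading 244 -> 276
BK 9: (-10.919,-37.093) -> (-11.86,-28.142) [heading=276, move]
Final: pos=(-11.86,-28.142), heading=276, 4 segment(s) drawn
Segments drawn: 4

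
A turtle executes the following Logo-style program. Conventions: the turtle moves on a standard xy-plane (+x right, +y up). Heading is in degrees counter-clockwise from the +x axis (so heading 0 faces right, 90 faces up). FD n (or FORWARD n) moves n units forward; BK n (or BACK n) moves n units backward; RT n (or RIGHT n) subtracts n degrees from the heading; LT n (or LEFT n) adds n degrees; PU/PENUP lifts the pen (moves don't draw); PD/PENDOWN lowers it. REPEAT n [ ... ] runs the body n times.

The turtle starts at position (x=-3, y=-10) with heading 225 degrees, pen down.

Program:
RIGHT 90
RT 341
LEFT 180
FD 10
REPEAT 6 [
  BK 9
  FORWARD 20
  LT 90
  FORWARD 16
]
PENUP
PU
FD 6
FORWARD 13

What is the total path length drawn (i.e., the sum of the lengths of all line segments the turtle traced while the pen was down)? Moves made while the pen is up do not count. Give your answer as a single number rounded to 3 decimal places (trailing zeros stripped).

Executing turtle program step by step:
Start: pos=(-3,-10), heading=225, pen down
RT 90: heading 225 -> 135
RT 341: heading 135 -> 154
LT 180: heading 154 -> 334
FD 10: (-3,-10) -> (5.988,-14.384) [heading=334, draw]
REPEAT 6 [
  -- iteration 1/6 --
  BK 9: (5.988,-14.384) -> (-2.101,-10.438) [heading=334, draw]
  FD 20: (-2.101,-10.438) -> (15.875,-19.206) [heading=334, draw]
  LT 90: heading 334 -> 64
  FD 16: (15.875,-19.206) -> (22.889,-4.825) [heading=64, draw]
  -- iteration 2/6 --
  BK 9: (22.889,-4.825) -> (18.943,-12.914) [heading=64, draw]
  FD 20: (18.943,-12.914) -> (27.711,5.062) [heading=64, draw]
  LT 90: heading 64 -> 154
  FD 16: (27.711,5.062) -> (13.33,12.076) [heading=154, draw]
  -- iteration 3/6 --
  BK 9: (13.33,12.076) -> (21.419,8.13) [heading=154, draw]
  FD 20: (21.419,8.13) -> (3.443,16.898) [heading=154, draw]
  LT 90: heading 154 -> 244
  FD 16: (3.443,16.898) -> (-3.571,2.517) [heading=244, draw]
  -- iteration 4/6 --
  BK 9: (-3.571,2.517) -> (0.375,10.606) [heading=244, draw]
  FD 20: (0.375,10.606) -> (-8.393,-7.37) [heading=244, draw]
  LT 90: heading 244 -> 334
  FD 16: (-8.393,-7.37) -> (5.988,-14.384) [heading=334, draw]
  -- iteration 5/6 --
  BK 9: (5.988,-14.384) -> (-2.101,-10.438) [heading=334, draw]
  FD 20: (-2.101,-10.438) -> (15.875,-19.206) [heading=334, draw]
  LT 90: heading 334 -> 64
  FD 16: (15.875,-19.206) -> (22.889,-4.825) [heading=64, draw]
  -- iteration 6/6 --
  BK 9: (22.889,-4.825) -> (18.943,-12.914) [heading=64, draw]
  FD 20: (18.943,-12.914) -> (27.711,5.062) [heading=64, draw]
  LT 90: heading 64 -> 154
  FD 16: (27.711,5.062) -> (13.33,12.076) [heading=154, draw]
]
PU: pen up
PU: pen up
FD 6: (13.33,12.076) -> (7.937,14.706) [heading=154, move]
FD 13: (7.937,14.706) -> (-3.747,20.405) [heading=154, move]
Final: pos=(-3.747,20.405), heading=154, 19 segment(s) drawn

Segment lengths:
  seg 1: (-3,-10) -> (5.988,-14.384), length = 10
  seg 2: (5.988,-14.384) -> (-2.101,-10.438), length = 9
  seg 3: (-2.101,-10.438) -> (15.875,-19.206), length = 20
  seg 4: (15.875,-19.206) -> (22.889,-4.825), length = 16
  seg 5: (22.889,-4.825) -> (18.943,-12.914), length = 9
  seg 6: (18.943,-12.914) -> (27.711,5.062), length = 20
  seg 7: (27.711,5.062) -> (13.33,12.076), length = 16
  seg 8: (13.33,12.076) -> (21.419,8.13), length = 9
  seg 9: (21.419,8.13) -> (3.443,16.898), length = 20
  seg 10: (3.443,16.898) -> (-3.571,2.517), length = 16
  seg 11: (-3.571,2.517) -> (0.375,10.606), length = 9
  seg 12: (0.375,10.606) -> (-8.393,-7.37), length = 20
  seg 13: (-8.393,-7.37) -> (5.988,-14.384), length = 16
  seg 14: (5.988,-14.384) -> (-2.101,-10.438), length = 9
  seg 15: (-2.101,-10.438) -> (15.875,-19.206), length = 20
  seg 16: (15.875,-19.206) -> (22.889,-4.825), length = 16
  seg 17: (22.889,-4.825) -> (18.943,-12.914), length = 9
  seg 18: (18.943,-12.914) -> (27.711,5.062), length = 20
  seg 19: (27.711,5.062) -> (13.33,12.076), length = 16
Total = 280

Answer: 280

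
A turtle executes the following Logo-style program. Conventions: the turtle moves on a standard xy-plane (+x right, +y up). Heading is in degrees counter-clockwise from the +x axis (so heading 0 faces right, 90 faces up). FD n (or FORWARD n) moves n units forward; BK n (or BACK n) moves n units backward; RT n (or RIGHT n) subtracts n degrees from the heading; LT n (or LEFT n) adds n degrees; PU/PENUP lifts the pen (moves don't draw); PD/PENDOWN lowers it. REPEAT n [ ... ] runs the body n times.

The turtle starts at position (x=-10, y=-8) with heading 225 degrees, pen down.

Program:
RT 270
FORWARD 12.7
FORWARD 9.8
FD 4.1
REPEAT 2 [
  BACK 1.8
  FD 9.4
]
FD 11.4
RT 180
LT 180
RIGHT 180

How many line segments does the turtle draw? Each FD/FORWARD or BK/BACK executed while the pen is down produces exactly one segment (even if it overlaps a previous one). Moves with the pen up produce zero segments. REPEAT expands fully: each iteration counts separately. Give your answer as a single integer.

Executing turtle program step by step:
Start: pos=(-10,-8), heading=225, pen down
RT 270: heading 225 -> 315
FD 12.7: (-10,-8) -> (-1.02,-16.98) [heading=315, draw]
FD 9.8: (-1.02,-16.98) -> (5.91,-23.91) [heading=315, draw]
FD 4.1: (5.91,-23.91) -> (8.809,-26.809) [heading=315, draw]
REPEAT 2 [
  -- iteration 1/2 --
  BK 1.8: (8.809,-26.809) -> (7.536,-25.536) [heading=315, draw]
  FD 9.4: (7.536,-25.536) -> (14.183,-32.183) [heading=315, draw]
  -- iteration 2/2 --
  BK 1.8: (14.183,-32.183) -> (12.91,-30.91) [heading=315, draw]
  FD 9.4: (12.91,-30.91) -> (19.557,-37.557) [heading=315, draw]
]
FD 11.4: (19.557,-37.557) -> (27.618,-45.618) [heading=315, draw]
RT 180: heading 315 -> 135
LT 180: heading 135 -> 315
RT 180: heading 315 -> 135
Final: pos=(27.618,-45.618), heading=135, 8 segment(s) drawn
Segments drawn: 8

Answer: 8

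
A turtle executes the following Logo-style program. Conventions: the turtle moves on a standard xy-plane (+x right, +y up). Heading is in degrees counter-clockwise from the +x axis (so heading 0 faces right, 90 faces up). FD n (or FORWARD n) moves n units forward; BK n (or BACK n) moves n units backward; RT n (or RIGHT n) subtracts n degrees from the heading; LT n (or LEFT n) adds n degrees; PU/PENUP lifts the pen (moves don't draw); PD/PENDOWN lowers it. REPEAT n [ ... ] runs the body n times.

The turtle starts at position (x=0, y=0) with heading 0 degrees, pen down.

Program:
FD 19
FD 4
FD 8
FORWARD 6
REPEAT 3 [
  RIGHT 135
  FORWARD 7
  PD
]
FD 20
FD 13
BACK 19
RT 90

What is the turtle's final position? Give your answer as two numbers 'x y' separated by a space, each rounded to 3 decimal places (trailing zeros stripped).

Executing turtle program step by step:
Start: pos=(0,0), heading=0, pen down
FD 19: (0,0) -> (19,0) [heading=0, draw]
FD 4: (19,0) -> (23,0) [heading=0, draw]
FD 8: (23,0) -> (31,0) [heading=0, draw]
FD 6: (31,0) -> (37,0) [heading=0, draw]
REPEAT 3 [
  -- iteration 1/3 --
  RT 135: heading 0 -> 225
  FD 7: (37,0) -> (32.05,-4.95) [heading=225, draw]
  PD: pen down
  -- iteration 2/3 --
  RT 135: heading 225 -> 90
  FD 7: (32.05,-4.95) -> (32.05,2.05) [heading=90, draw]
  PD: pen down
  -- iteration 3/3 --
  RT 135: heading 90 -> 315
  FD 7: (32.05,2.05) -> (37,-2.899) [heading=315, draw]
  PD: pen down
]
FD 20: (37,-2.899) -> (51.142,-17.042) [heading=315, draw]
FD 13: (51.142,-17.042) -> (60.335,-26.234) [heading=315, draw]
BK 19: (60.335,-26.234) -> (46.899,-12.799) [heading=315, draw]
RT 90: heading 315 -> 225
Final: pos=(46.899,-12.799), heading=225, 10 segment(s) drawn

Answer: 46.899 -12.799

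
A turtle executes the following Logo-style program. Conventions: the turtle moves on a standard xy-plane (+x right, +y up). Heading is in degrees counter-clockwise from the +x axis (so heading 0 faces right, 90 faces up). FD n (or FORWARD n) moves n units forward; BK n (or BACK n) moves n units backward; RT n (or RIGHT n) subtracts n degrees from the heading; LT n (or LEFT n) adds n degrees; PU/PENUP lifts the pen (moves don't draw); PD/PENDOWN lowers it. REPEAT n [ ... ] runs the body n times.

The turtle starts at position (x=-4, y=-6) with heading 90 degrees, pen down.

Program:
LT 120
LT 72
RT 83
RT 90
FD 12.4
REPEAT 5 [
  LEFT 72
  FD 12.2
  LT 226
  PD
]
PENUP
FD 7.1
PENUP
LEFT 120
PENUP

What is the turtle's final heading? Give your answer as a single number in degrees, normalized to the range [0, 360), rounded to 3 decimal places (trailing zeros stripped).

Answer: 279

Derivation:
Executing turtle program step by step:
Start: pos=(-4,-6), heading=90, pen down
LT 120: heading 90 -> 210
LT 72: heading 210 -> 282
RT 83: heading 282 -> 199
RT 90: heading 199 -> 109
FD 12.4: (-4,-6) -> (-8.037,5.724) [heading=109, draw]
REPEAT 5 [
  -- iteration 1/5 --
  LT 72: heading 109 -> 181
  FD 12.2: (-8.037,5.724) -> (-20.235,5.512) [heading=181, draw]
  LT 226: heading 181 -> 47
  PD: pen down
  -- iteration 2/5 --
  LT 72: heading 47 -> 119
  FD 12.2: (-20.235,5.512) -> (-26.15,16.182) [heading=119, draw]
  LT 226: heading 119 -> 345
  PD: pen down
  -- iteration 3/5 --
  LT 72: heading 345 -> 57
  FD 12.2: (-26.15,16.182) -> (-19.505,26.414) [heading=57, draw]
  LT 226: heading 57 -> 283
  PD: pen down
  -- iteration 4/5 --
  LT 72: heading 283 -> 355
  FD 12.2: (-19.505,26.414) -> (-7.352,25.35) [heading=355, draw]
  LT 226: heading 355 -> 221
  PD: pen down
  -- iteration 5/5 --
  LT 72: heading 221 -> 293
  FD 12.2: (-7.352,25.35) -> (-2.585,14.12) [heading=293, draw]
  LT 226: heading 293 -> 159
  PD: pen down
]
PU: pen up
FD 7.1: (-2.585,14.12) -> (-9.213,16.665) [heading=159, move]
PU: pen up
LT 120: heading 159 -> 279
PU: pen up
Final: pos=(-9.213,16.665), heading=279, 6 segment(s) drawn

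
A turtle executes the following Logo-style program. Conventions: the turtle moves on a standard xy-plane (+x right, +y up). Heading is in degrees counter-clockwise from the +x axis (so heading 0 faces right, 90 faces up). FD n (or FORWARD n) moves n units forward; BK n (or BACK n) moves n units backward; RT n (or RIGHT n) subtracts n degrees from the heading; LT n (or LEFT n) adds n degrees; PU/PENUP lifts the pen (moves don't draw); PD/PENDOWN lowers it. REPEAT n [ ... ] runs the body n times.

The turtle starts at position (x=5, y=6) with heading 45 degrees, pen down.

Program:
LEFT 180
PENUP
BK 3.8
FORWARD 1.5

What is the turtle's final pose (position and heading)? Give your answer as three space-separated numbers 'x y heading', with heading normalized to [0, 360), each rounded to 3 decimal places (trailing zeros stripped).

Executing turtle program step by step:
Start: pos=(5,6), heading=45, pen down
LT 180: heading 45 -> 225
PU: pen up
BK 3.8: (5,6) -> (7.687,8.687) [heading=225, move]
FD 1.5: (7.687,8.687) -> (6.626,7.626) [heading=225, move]
Final: pos=(6.626,7.626), heading=225, 0 segment(s) drawn

Answer: 6.626 7.626 225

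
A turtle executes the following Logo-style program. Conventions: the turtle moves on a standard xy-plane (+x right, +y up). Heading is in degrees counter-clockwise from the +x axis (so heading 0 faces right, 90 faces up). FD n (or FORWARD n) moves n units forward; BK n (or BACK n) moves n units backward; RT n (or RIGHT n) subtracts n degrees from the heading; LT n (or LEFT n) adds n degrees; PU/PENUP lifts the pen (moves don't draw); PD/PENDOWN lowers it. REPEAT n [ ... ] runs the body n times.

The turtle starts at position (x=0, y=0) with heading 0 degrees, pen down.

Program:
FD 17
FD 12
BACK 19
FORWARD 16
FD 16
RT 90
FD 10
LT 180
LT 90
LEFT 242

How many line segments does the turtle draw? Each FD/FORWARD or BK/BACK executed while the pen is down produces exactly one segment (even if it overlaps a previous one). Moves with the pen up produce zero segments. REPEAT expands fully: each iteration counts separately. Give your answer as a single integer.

Answer: 6

Derivation:
Executing turtle program step by step:
Start: pos=(0,0), heading=0, pen down
FD 17: (0,0) -> (17,0) [heading=0, draw]
FD 12: (17,0) -> (29,0) [heading=0, draw]
BK 19: (29,0) -> (10,0) [heading=0, draw]
FD 16: (10,0) -> (26,0) [heading=0, draw]
FD 16: (26,0) -> (42,0) [heading=0, draw]
RT 90: heading 0 -> 270
FD 10: (42,0) -> (42,-10) [heading=270, draw]
LT 180: heading 270 -> 90
LT 90: heading 90 -> 180
LT 242: heading 180 -> 62
Final: pos=(42,-10), heading=62, 6 segment(s) drawn
Segments drawn: 6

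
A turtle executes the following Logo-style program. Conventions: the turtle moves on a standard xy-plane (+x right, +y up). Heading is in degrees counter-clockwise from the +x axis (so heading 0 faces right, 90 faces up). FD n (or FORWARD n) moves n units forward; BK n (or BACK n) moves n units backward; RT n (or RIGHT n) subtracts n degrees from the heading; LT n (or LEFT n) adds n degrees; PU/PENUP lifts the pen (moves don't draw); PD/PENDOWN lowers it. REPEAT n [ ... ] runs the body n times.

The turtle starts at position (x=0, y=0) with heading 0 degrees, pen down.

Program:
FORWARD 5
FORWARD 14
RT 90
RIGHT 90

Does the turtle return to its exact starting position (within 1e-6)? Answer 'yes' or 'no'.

Answer: no

Derivation:
Executing turtle program step by step:
Start: pos=(0,0), heading=0, pen down
FD 5: (0,0) -> (5,0) [heading=0, draw]
FD 14: (5,0) -> (19,0) [heading=0, draw]
RT 90: heading 0 -> 270
RT 90: heading 270 -> 180
Final: pos=(19,0), heading=180, 2 segment(s) drawn

Start position: (0, 0)
Final position: (19, 0)
Distance = 19; >= 1e-6 -> NOT closed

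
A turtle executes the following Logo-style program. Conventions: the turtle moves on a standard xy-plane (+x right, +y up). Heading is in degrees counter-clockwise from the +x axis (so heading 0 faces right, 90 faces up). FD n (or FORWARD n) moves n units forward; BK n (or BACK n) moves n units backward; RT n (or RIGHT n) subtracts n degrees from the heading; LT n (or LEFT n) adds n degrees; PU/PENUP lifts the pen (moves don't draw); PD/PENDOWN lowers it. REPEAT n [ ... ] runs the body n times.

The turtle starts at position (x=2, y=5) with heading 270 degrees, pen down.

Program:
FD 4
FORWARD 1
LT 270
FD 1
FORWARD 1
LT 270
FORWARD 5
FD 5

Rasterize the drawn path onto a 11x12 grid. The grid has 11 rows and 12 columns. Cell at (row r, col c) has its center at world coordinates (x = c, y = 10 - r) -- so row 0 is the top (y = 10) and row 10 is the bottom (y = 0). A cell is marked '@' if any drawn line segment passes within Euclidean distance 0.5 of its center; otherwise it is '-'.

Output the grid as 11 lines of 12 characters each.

Answer: @-----------
@-----------
@-----------
@-----------
@-----------
@-@---------
@-@---------
@-@---------
@-@---------
@-@---------
@@@---------

Derivation:
Segment 0: (2,5) -> (2,1)
Segment 1: (2,1) -> (2,0)
Segment 2: (2,0) -> (1,0)
Segment 3: (1,0) -> (-0,0)
Segment 4: (-0,0) -> (0,5)
Segment 5: (0,5) -> (0,10)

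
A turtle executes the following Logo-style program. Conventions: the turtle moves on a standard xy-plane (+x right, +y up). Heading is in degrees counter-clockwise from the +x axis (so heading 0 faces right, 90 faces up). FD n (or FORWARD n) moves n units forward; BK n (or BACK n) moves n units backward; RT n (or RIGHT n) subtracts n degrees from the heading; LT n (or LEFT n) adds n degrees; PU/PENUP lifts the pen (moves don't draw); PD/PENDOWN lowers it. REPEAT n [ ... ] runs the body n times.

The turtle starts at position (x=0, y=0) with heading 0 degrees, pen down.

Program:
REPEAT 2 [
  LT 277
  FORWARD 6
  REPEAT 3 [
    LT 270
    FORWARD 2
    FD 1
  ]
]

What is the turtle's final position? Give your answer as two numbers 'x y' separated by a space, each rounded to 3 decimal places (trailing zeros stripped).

Executing turtle program step by step:
Start: pos=(0,0), heading=0, pen down
REPEAT 2 [
  -- iteration 1/2 --
  LT 277: heading 0 -> 277
  FD 6: (0,0) -> (0.731,-5.955) [heading=277, draw]
  REPEAT 3 [
    -- iteration 1/3 --
    LT 270: heading 277 -> 187
    FD 2: (0.731,-5.955) -> (-1.254,-6.199) [heading=187, draw]
    FD 1: (-1.254,-6.199) -> (-2.246,-6.321) [heading=187, draw]
    -- iteration 2/3 --
    LT 270: heading 187 -> 97
    FD 2: (-2.246,-6.321) -> (-2.49,-4.336) [heading=97, draw]
    FD 1: (-2.49,-4.336) -> (-2.612,-3.343) [heading=97, draw]
    -- iteration 3/3 --
    LT 270: heading 97 -> 7
    FD 2: (-2.612,-3.343) -> (-0.627,-3.1) [heading=7, draw]
    FD 1: (-0.627,-3.1) -> (0.366,-2.978) [heading=7, draw]
  ]
  -- iteration 2/2 --
  LT 277: heading 7 -> 284
  FD 6: (0.366,-2.978) -> (1.817,-8.799) [heading=284, draw]
  REPEAT 3 [
    -- iteration 1/3 --
    LT 270: heading 284 -> 194
    FD 2: (1.817,-8.799) -> (-0.123,-9.283) [heading=194, draw]
    FD 1: (-0.123,-9.283) -> (-1.094,-9.525) [heading=194, draw]
    -- iteration 2/3 --
    LT 270: heading 194 -> 104
    FD 2: (-1.094,-9.525) -> (-1.578,-7.585) [heading=104, draw]
    FD 1: (-1.578,-7.585) -> (-1.82,-6.614) [heading=104, draw]
    -- iteration 3/3 --
    LT 270: heading 104 -> 14
    FD 2: (-1.82,-6.614) -> (0.121,-6.13) [heading=14, draw]
    FD 1: (0.121,-6.13) -> (1.091,-5.889) [heading=14, draw]
  ]
]
Final: pos=(1.091,-5.889), heading=14, 14 segment(s) drawn

Answer: 1.091 -5.889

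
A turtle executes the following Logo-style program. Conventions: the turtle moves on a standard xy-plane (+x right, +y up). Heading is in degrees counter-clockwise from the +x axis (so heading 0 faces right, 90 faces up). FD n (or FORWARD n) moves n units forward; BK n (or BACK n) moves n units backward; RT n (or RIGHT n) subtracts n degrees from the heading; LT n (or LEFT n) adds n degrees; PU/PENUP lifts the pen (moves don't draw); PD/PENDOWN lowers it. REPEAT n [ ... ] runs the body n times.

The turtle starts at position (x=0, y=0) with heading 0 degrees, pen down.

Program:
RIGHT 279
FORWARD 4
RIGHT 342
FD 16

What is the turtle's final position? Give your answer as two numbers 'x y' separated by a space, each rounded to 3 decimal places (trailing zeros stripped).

Executing turtle program step by step:
Start: pos=(0,0), heading=0, pen down
RT 279: heading 0 -> 81
FD 4: (0,0) -> (0.626,3.951) [heading=81, draw]
RT 342: heading 81 -> 99
FD 16: (0.626,3.951) -> (-1.877,19.754) [heading=99, draw]
Final: pos=(-1.877,19.754), heading=99, 2 segment(s) drawn

Answer: -1.877 19.754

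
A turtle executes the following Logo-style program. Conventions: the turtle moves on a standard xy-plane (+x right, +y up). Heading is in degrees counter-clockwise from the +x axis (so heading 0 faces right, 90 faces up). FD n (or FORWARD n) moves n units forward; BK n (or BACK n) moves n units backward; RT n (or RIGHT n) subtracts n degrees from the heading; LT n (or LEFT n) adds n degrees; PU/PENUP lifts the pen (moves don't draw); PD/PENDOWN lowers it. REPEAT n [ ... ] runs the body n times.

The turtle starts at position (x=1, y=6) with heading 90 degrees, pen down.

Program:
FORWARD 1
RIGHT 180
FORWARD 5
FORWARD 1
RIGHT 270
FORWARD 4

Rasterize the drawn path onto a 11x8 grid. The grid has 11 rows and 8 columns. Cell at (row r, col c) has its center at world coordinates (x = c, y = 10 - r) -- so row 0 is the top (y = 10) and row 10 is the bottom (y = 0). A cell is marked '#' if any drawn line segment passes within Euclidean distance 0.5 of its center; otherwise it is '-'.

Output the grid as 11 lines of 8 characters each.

Answer: --------
--------
--------
-#------
-#------
-#------
-#------
-#------
-#------
-#####--
--------

Derivation:
Segment 0: (1,6) -> (1,7)
Segment 1: (1,7) -> (1,2)
Segment 2: (1,2) -> (1,1)
Segment 3: (1,1) -> (5,1)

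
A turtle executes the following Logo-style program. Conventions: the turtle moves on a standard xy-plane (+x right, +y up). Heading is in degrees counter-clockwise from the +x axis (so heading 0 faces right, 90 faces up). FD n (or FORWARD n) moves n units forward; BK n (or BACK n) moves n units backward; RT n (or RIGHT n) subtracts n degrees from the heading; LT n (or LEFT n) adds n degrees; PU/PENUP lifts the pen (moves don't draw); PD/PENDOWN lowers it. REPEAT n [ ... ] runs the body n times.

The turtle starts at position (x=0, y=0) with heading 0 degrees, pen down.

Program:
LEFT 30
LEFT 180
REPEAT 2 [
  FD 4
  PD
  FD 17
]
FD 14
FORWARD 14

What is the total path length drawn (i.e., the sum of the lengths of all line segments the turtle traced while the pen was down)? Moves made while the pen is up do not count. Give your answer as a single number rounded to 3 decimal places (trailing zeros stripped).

Answer: 70

Derivation:
Executing turtle program step by step:
Start: pos=(0,0), heading=0, pen down
LT 30: heading 0 -> 30
LT 180: heading 30 -> 210
REPEAT 2 [
  -- iteration 1/2 --
  FD 4: (0,0) -> (-3.464,-2) [heading=210, draw]
  PD: pen down
  FD 17: (-3.464,-2) -> (-18.187,-10.5) [heading=210, draw]
  -- iteration 2/2 --
  FD 4: (-18.187,-10.5) -> (-21.651,-12.5) [heading=210, draw]
  PD: pen down
  FD 17: (-21.651,-12.5) -> (-36.373,-21) [heading=210, draw]
]
FD 14: (-36.373,-21) -> (-48.497,-28) [heading=210, draw]
FD 14: (-48.497,-28) -> (-60.622,-35) [heading=210, draw]
Final: pos=(-60.622,-35), heading=210, 6 segment(s) drawn

Segment lengths:
  seg 1: (0,0) -> (-3.464,-2), length = 4
  seg 2: (-3.464,-2) -> (-18.187,-10.5), length = 17
  seg 3: (-18.187,-10.5) -> (-21.651,-12.5), length = 4
  seg 4: (-21.651,-12.5) -> (-36.373,-21), length = 17
  seg 5: (-36.373,-21) -> (-48.497,-28), length = 14
  seg 6: (-48.497,-28) -> (-60.622,-35), length = 14
Total = 70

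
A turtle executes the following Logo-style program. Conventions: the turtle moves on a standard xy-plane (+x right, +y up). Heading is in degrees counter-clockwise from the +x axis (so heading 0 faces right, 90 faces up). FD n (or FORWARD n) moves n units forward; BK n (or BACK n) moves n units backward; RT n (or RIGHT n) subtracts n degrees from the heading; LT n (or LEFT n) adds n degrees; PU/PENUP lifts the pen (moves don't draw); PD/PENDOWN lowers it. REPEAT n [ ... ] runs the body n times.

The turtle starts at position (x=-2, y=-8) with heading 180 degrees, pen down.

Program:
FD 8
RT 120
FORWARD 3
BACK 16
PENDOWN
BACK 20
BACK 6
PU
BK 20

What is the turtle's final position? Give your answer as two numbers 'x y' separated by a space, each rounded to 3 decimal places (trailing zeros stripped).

Executing turtle program step by step:
Start: pos=(-2,-8), heading=180, pen down
FD 8: (-2,-8) -> (-10,-8) [heading=180, draw]
RT 120: heading 180 -> 60
FD 3: (-10,-8) -> (-8.5,-5.402) [heading=60, draw]
BK 16: (-8.5,-5.402) -> (-16.5,-19.258) [heading=60, draw]
PD: pen down
BK 20: (-16.5,-19.258) -> (-26.5,-36.579) [heading=60, draw]
BK 6: (-26.5,-36.579) -> (-29.5,-41.775) [heading=60, draw]
PU: pen up
BK 20: (-29.5,-41.775) -> (-39.5,-59.095) [heading=60, move]
Final: pos=(-39.5,-59.095), heading=60, 5 segment(s) drawn

Answer: -39.5 -59.095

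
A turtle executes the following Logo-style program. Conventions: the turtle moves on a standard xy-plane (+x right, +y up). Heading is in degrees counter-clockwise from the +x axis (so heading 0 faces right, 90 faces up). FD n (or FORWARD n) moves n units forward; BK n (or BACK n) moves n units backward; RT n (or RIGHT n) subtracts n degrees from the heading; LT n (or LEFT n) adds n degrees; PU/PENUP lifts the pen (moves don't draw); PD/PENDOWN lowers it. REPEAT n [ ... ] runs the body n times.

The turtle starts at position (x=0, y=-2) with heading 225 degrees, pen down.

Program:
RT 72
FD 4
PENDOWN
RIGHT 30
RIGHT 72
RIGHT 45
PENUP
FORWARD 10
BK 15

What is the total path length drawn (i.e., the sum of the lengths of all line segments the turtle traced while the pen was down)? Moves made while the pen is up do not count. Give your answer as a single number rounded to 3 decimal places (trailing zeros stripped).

Executing turtle program step by step:
Start: pos=(0,-2), heading=225, pen down
RT 72: heading 225 -> 153
FD 4: (0,-2) -> (-3.564,-0.184) [heading=153, draw]
PD: pen down
RT 30: heading 153 -> 123
RT 72: heading 123 -> 51
RT 45: heading 51 -> 6
PU: pen up
FD 10: (-3.564,-0.184) -> (6.381,0.861) [heading=6, move]
BK 15: (6.381,0.861) -> (-8.537,-0.707) [heading=6, move]
Final: pos=(-8.537,-0.707), heading=6, 1 segment(s) drawn

Segment lengths:
  seg 1: (0,-2) -> (-3.564,-0.184), length = 4
Total = 4

Answer: 4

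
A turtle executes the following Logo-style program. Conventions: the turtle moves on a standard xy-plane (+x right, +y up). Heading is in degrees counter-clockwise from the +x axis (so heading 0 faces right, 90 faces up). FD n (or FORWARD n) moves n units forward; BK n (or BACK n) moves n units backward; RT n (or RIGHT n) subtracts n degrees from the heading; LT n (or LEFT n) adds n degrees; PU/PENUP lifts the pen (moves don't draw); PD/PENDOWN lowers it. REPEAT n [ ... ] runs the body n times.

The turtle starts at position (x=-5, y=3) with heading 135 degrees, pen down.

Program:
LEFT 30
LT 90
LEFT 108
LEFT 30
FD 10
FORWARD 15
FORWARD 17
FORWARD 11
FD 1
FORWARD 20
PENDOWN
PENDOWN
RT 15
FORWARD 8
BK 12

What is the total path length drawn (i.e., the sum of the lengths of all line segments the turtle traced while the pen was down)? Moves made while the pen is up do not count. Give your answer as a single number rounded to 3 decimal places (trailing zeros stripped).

Executing turtle program step by step:
Start: pos=(-5,3), heading=135, pen down
LT 30: heading 135 -> 165
LT 90: heading 165 -> 255
LT 108: heading 255 -> 3
LT 30: heading 3 -> 33
FD 10: (-5,3) -> (3.387,8.446) [heading=33, draw]
FD 15: (3.387,8.446) -> (15.967,16.616) [heading=33, draw]
FD 17: (15.967,16.616) -> (30.224,25.875) [heading=33, draw]
FD 11: (30.224,25.875) -> (39.45,31.866) [heading=33, draw]
FD 1: (39.45,31.866) -> (40.288,32.411) [heading=33, draw]
FD 20: (40.288,32.411) -> (57.062,43.303) [heading=33, draw]
PD: pen down
PD: pen down
RT 15: heading 33 -> 18
FD 8: (57.062,43.303) -> (64.67,45.775) [heading=18, draw]
BK 12: (64.67,45.775) -> (53.257,42.067) [heading=18, draw]
Final: pos=(53.257,42.067), heading=18, 8 segment(s) drawn

Segment lengths:
  seg 1: (-5,3) -> (3.387,8.446), length = 10
  seg 2: (3.387,8.446) -> (15.967,16.616), length = 15
  seg 3: (15.967,16.616) -> (30.224,25.875), length = 17
  seg 4: (30.224,25.875) -> (39.45,31.866), length = 11
  seg 5: (39.45,31.866) -> (40.288,32.411), length = 1
  seg 6: (40.288,32.411) -> (57.062,43.303), length = 20
  seg 7: (57.062,43.303) -> (64.67,45.775), length = 8
  seg 8: (64.67,45.775) -> (53.257,42.067), length = 12
Total = 94

Answer: 94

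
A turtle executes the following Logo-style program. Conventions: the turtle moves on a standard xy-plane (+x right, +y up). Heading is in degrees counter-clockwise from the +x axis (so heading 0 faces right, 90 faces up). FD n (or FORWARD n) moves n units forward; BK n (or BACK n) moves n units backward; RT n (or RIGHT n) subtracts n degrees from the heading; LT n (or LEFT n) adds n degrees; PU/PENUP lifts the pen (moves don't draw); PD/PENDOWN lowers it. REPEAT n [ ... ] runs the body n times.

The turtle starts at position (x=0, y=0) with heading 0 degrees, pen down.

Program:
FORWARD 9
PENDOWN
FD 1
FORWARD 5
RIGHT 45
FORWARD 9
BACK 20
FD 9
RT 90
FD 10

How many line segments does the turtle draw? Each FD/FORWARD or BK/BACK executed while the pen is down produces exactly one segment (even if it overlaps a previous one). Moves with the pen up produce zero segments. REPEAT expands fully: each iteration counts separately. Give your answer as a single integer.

Answer: 7

Derivation:
Executing turtle program step by step:
Start: pos=(0,0), heading=0, pen down
FD 9: (0,0) -> (9,0) [heading=0, draw]
PD: pen down
FD 1: (9,0) -> (10,0) [heading=0, draw]
FD 5: (10,0) -> (15,0) [heading=0, draw]
RT 45: heading 0 -> 315
FD 9: (15,0) -> (21.364,-6.364) [heading=315, draw]
BK 20: (21.364,-6.364) -> (7.222,7.778) [heading=315, draw]
FD 9: (7.222,7.778) -> (13.586,1.414) [heading=315, draw]
RT 90: heading 315 -> 225
FD 10: (13.586,1.414) -> (6.515,-5.657) [heading=225, draw]
Final: pos=(6.515,-5.657), heading=225, 7 segment(s) drawn
Segments drawn: 7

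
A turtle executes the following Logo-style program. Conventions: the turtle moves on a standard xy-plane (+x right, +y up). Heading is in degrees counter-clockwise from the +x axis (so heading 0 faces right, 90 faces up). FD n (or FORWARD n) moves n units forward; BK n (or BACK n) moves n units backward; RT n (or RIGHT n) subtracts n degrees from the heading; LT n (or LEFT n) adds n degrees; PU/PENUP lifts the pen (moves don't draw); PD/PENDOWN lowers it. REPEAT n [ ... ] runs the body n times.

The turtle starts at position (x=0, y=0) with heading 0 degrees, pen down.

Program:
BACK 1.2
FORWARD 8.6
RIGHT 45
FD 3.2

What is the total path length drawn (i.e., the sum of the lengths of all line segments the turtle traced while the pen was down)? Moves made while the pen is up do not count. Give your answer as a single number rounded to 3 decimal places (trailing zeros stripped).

Executing turtle program step by step:
Start: pos=(0,0), heading=0, pen down
BK 1.2: (0,0) -> (-1.2,0) [heading=0, draw]
FD 8.6: (-1.2,0) -> (7.4,0) [heading=0, draw]
RT 45: heading 0 -> 315
FD 3.2: (7.4,0) -> (9.663,-2.263) [heading=315, draw]
Final: pos=(9.663,-2.263), heading=315, 3 segment(s) drawn

Segment lengths:
  seg 1: (0,0) -> (-1.2,0), length = 1.2
  seg 2: (-1.2,0) -> (7.4,0), length = 8.6
  seg 3: (7.4,0) -> (9.663,-2.263), length = 3.2
Total = 13

Answer: 13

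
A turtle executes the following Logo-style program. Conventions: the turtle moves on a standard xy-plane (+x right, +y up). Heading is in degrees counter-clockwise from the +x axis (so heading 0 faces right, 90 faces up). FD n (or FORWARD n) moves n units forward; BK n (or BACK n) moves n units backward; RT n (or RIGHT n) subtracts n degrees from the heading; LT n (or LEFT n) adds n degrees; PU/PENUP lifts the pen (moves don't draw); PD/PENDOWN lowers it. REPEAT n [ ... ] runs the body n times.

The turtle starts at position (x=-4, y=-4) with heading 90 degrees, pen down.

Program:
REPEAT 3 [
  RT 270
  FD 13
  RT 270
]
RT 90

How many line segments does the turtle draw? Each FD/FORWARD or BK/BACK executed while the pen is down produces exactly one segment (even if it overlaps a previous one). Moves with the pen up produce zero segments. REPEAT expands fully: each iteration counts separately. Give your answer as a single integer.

Answer: 3

Derivation:
Executing turtle program step by step:
Start: pos=(-4,-4), heading=90, pen down
REPEAT 3 [
  -- iteration 1/3 --
  RT 270: heading 90 -> 180
  FD 13: (-4,-4) -> (-17,-4) [heading=180, draw]
  RT 270: heading 180 -> 270
  -- iteration 2/3 --
  RT 270: heading 270 -> 0
  FD 13: (-17,-4) -> (-4,-4) [heading=0, draw]
  RT 270: heading 0 -> 90
  -- iteration 3/3 --
  RT 270: heading 90 -> 180
  FD 13: (-4,-4) -> (-17,-4) [heading=180, draw]
  RT 270: heading 180 -> 270
]
RT 90: heading 270 -> 180
Final: pos=(-17,-4), heading=180, 3 segment(s) drawn
Segments drawn: 3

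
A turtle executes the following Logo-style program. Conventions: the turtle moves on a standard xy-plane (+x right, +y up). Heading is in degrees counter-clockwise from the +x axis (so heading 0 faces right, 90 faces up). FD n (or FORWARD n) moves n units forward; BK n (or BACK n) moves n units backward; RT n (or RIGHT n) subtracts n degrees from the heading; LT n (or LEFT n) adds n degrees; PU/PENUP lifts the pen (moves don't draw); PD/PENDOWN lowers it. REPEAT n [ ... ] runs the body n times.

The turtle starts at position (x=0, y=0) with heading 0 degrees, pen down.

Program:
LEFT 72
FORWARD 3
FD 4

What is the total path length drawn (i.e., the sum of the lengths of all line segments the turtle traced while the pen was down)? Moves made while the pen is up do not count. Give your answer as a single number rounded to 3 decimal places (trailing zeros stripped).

Executing turtle program step by step:
Start: pos=(0,0), heading=0, pen down
LT 72: heading 0 -> 72
FD 3: (0,0) -> (0.927,2.853) [heading=72, draw]
FD 4: (0.927,2.853) -> (2.163,6.657) [heading=72, draw]
Final: pos=(2.163,6.657), heading=72, 2 segment(s) drawn

Segment lengths:
  seg 1: (0,0) -> (0.927,2.853), length = 3
  seg 2: (0.927,2.853) -> (2.163,6.657), length = 4
Total = 7

Answer: 7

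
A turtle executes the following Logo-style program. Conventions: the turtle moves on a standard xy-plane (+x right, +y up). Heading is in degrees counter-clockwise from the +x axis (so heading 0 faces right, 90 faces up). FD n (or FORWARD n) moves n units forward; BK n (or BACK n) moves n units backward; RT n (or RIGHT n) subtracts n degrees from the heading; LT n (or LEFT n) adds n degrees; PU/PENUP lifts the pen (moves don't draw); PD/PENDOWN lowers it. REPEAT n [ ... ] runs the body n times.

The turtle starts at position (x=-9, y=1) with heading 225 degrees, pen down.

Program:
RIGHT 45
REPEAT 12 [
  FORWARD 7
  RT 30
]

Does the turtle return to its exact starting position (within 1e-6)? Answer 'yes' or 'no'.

Answer: yes

Derivation:
Executing turtle program step by step:
Start: pos=(-9,1), heading=225, pen down
RT 45: heading 225 -> 180
REPEAT 12 [
  -- iteration 1/12 --
  FD 7: (-9,1) -> (-16,1) [heading=180, draw]
  RT 30: heading 180 -> 150
  -- iteration 2/12 --
  FD 7: (-16,1) -> (-22.062,4.5) [heading=150, draw]
  RT 30: heading 150 -> 120
  -- iteration 3/12 --
  FD 7: (-22.062,4.5) -> (-25.562,10.562) [heading=120, draw]
  RT 30: heading 120 -> 90
  -- iteration 4/12 --
  FD 7: (-25.562,10.562) -> (-25.562,17.562) [heading=90, draw]
  RT 30: heading 90 -> 60
  -- iteration 5/12 --
  FD 7: (-25.562,17.562) -> (-22.062,23.624) [heading=60, draw]
  RT 30: heading 60 -> 30
  -- iteration 6/12 --
  FD 7: (-22.062,23.624) -> (-16,27.124) [heading=30, draw]
  RT 30: heading 30 -> 0
  -- iteration 7/12 --
  FD 7: (-16,27.124) -> (-9,27.124) [heading=0, draw]
  RT 30: heading 0 -> 330
  -- iteration 8/12 --
  FD 7: (-9,27.124) -> (-2.938,23.624) [heading=330, draw]
  RT 30: heading 330 -> 300
  -- iteration 9/12 --
  FD 7: (-2.938,23.624) -> (0.562,17.562) [heading=300, draw]
  RT 30: heading 300 -> 270
  -- iteration 10/12 --
  FD 7: (0.562,17.562) -> (0.562,10.562) [heading=270, draw]
  RT 30: heading 270 -> 240
  -- iteration 11/12 --
  FD 7: (0.562,10.562) -> (-2.938,4.5) [heading=240, draw]
  RT 30: heading 240 -> 210
  -- iteration 12/12 --
  FD 7: (-2.938,4.5) -> (-9,1) [heading=210, draw]
  RT 30: heading 210 -> 180
]
Final: pos=(-9,1), heading=180, 12 segment(s) drawn

Start position: (-9, 1)
Final position: (-9, 1)
Distance = 0; < 1e-6 -> CLOSED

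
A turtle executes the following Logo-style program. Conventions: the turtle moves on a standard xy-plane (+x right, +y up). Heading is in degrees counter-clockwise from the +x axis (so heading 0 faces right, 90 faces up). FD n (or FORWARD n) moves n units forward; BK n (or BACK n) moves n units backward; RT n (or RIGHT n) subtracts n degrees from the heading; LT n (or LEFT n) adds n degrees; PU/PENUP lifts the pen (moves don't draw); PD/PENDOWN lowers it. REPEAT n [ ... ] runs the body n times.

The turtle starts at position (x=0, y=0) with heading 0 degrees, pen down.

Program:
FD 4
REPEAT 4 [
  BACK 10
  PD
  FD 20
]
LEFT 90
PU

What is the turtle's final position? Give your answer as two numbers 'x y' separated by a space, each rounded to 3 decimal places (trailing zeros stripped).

Answer: 44 0

Derivation:
Executing turtle program step by step:
Start: pos=(0,0), heading=0, pen down
FD 4: (0,0) -> (4,0) [heading=0, draw]
REPEAT 4 [
  -- iteration 1/4 --
  BK 10: (4,0) -> (-6,0) [heading=0, draw]
  PD: pen down
  FD 20: (-6,0) -> (14,0) [heading=0, draw]
  -- iteration 2/4 --
  BK 10: (14,0) -> (4,0) [heading=0, draw]
  PD: pen down
  FD 20: (4,0) -> (24,0) [heading=0, draw]
  -- iteration 3/4 --
  BK 10: (24,0) -> (14,0) [heading=0, draw]
  PD: pen down
  FD 20: (14,0) -> (34,0) [heading=0, draw]
  -- iteration 4/4 --
  BK 10: (34,0) -> (24,0) [heading=0, draw]
  PD: pen down
  FD 20: (24,0) -> (44,0) [heading=0, draw]
]
LT 90: heading 0 -> 90
PU: pen up
Final: pos=(44,0), heading=90, 9 segment(s) drawn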